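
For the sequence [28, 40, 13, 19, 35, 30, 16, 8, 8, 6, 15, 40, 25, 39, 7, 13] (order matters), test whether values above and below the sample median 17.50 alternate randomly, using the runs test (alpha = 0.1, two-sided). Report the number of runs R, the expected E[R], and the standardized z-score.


Step 1: Compute median = 17.50; label A = above, B = below.
Labels in order: AABAAABBBBBAAABB  (n_A = 8, n_B = 8)
Step 2: Count runs R = 6.
Step 3: Under H0 (random ordering), E[R] = 2*n_A*n_B/(n_A+n_B) + 1 = 2*8*8/16 + 1 = 9.0000.
        Var[R] = 2*n_A*n_B*(2*n_A*n_B - n_A - n_B) / ((n_A+n_B)^2 * (n_A+n_B-1)) = 14336/3840 = 3.7333.
        SD[R] = 1.9322.
Step 4: Continuity-corrected z = (R + 0.5 - E[R]) / SD[R] = (6 + 0.5 - 9.0000) / 1.9322 = -1.2939.
Step 5: Two-sided p-value via normal approximation = 2*(1 - Phi(|z|)) = 0.195709.
Step 6: alpha = 0.1. fail to reject H0.

R = 6, z = -1.2939, p = 0.195709, fail to reject H0.


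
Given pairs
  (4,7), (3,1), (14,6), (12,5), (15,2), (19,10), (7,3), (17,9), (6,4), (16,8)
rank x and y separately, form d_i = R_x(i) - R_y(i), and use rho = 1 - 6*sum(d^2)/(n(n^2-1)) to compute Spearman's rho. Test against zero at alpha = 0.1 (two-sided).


Step 1: Rank x and y separately (midranks; no ties here).
rank(x): 4->2, 3->1, 14->6, 12->5, 15->7, 19->10, 7->4, 17->9, 6->3, 16->8
rank(y): 7->7, 1->1, 6->6, 5->5, 2->2, 10->10, 3->3, 9->9, 4->4, 8->8
Step 2: d_i = R_x(i) - R_y(i); compute d_i^2.
  (2-7)^2=25, (1-1)^2=0, (6-6)^2=0, (5-5)^2=0, (7-2)^2=25, (10-10)^2=0, (4-3)^2=1, (9-9)^2=0, (3-4)^2=1, (8-8)^2=0
sum(d^2) = 52.
Step 3: rho = 1 - 6*52 / (10*(10^2 - 1)) = 1 - 312/990 = 0.684848.
Step 4: Under H0, t = rho * sqrt((n-2)/(1-rho^2)) = 2.6583 ~ t(8).
Step 5: Two-sided p-value from the t-distribution with 8 df = 0.028883.
Step 6: alpha = 0.1. reject H0.

rho = 0.6848, p = 0.028883, reject H0 at alpha = 0.1.


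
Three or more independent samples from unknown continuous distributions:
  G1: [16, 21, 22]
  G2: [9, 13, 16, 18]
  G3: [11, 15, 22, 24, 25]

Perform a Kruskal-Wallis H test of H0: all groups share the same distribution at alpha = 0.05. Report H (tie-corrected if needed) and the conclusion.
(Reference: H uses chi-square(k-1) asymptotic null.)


Step 1: Combine all N = 12 observations and assign midranks.
sorted (value, group, rank): (9,G2,1), (11,G3,2), (13,G2,3), (15,G3,4), (16,G1,5.5), (16,G2,5.5), (18,G2,7), (21,G1,8), (22,G1,9.5), (22,G3,9.5), (24,G3,11), (25,G3,12)
Step 2: Sum ranks within each group.
R_1 = 23 (n_1 = 3)
R_2 = 16.5 (n_2 = 4)
R_3 = 38.5 (n_3 = 5)
Step 3: H = 12/(N(N+1)) * sum(R_i^2/n_i) - 3(N+1)
     = 12/(12*13) * (23^2/3 + 16.5^2/4 + 38.5^2/5) - 3*13
     = 0.076923 * 540.846 - 39
     = 2.603526.
Step 4: Ties present; correction factor C = 1 - 12/(12^3 - 12) = 0.993007. Corrected H = 2.603526 / 0.993007 = 2.621860.
Step 5: Under H0, H ~ chi^2(2); p-value = 0.269569.
Step 6: alpha = 0.05. fail to reject H0.

H = 2.6219, df = 2, p = 0.269569, fail to reject H0.


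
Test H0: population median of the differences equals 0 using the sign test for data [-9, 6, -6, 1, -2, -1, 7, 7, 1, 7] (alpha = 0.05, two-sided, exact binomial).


Step 1: Discard zero differences. Original n = 10; n_eff = number of nonzero differences = 10.
Nonzero differences (with sign): -9, +6, -6, +1, -2, -1, +7, +7, +1, +7
Step 2: Count signs: positive = 6, negative = 4.
Step 3: Under H0: P(positive) = 0.5, so the number of positives S ~ Bin(10, 0.5).
Step 4: Two-sided exact p-value = sum of Bin(10,0.5) probabilities at or below the observed probability = 0.753906.
Step 5: alpha = 0.05. fail to reject H0.

n_eff = 10, pos = 6, neg = 4, p = 0.753906, fail to reject H0.


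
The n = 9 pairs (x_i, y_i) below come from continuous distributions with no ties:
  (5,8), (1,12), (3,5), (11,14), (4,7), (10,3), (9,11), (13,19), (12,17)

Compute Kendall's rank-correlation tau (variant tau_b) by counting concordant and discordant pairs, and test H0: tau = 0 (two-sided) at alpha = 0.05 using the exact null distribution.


Step 1: Enumerate the 36 unordered pairs (i,j) with i<j and classify each by sign(x_j-x_i) * sign(y_j-y_i).
  (1,2):dx=-4,dy=+4->D; (1,3):dx=-2,dy=-3->C; (1,4):dx=+6,dy=+6->C; (1,5):dx=-1,dy=-1->C
  (1,6):dx=+5,dy=-5->D; (1,7):dx=+4,dy=+3->C; (1,8):dx=+8,dy=+11->C; (1,9):dx=+7,dy=+9->C
  (2,3):dx=+2,dy=-7->D; (2,4):dx=+10,dy=+2->C; (2,5):dx=+3,dy=-5->D; (2,6):dx=+9,dy=-9->D
  (2,7):dx=+8,dy=-1->D; (2,8):dx=+12,dy=+7->C; (2,9):dx=+11,dy=+5->C; (3,4):dx=+8,dy=+9->C
  (3,5):dx=+1,dy=+2->C; (3,6):dx=+7,dy=-2->D; (3,7):dx=+6,dy=+6->C; (3,8):dx=+10,dy=+14->C
  (3,9):dx=+9,dy=+12->C; (4,5):dx=-7,dy=-7->C; (4,6):dx=-1,dy=-11->C; (4,7):dx=-2,dy=-3->C
  (4,8):dx=+2,dy=+5->C; (4,9):dx=+1,dy=+3->C; (5,6):dx=+6,dy=-4->D; (5,7):dx=+5,dy=+4->C
  (5,8):dx=+9,dy=+12->C; (5,9):dx=+8,dy=+10->C; (6,7):dx=-1,dy=+8->D; (6,8):dx=+3,dy=+16->C
  (6,9):dx=+2,dy=+14->C; (7,8):dx=+4,dy=+8->C; (7,9):dx=+3,dy=+6->C; (8,9):dx=-1,dy=-2->C
Step 2: C = 27, D = 9, total pairs = 36.
Step 3: tau = (C - D)/(n(n-1)/2) = (27 - 9)/36 = 0.500000.
Step 4: Exact two-sided p-value (enumerate n! = 362880 permutations of y under H0): p = 0.075176.
Step 5: alpha = 0.05. fail to reject H0.

tau_b = 0.5000 (C=27, D=9), p = 0.075176, fail to reject H0.


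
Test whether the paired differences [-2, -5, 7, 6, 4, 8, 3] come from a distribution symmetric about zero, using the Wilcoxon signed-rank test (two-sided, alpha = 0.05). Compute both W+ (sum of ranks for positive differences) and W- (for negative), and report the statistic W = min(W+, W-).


Step 1: Drop any zero differences (none here) and take |d_i|.
|d| = [2, 5, 7, 6, 4, 8, 3]
Step 2: Midrank |d_i| (ties get averaged ranks).
ranks: |2|->1, |5|->4, |7|->6, |6|->5, |4|->3, |8|->7, |3|->2
Step 3: Attach original signs; sum ranks with positive sign and with negative sign.
W+ = 6 + 5 + 3 + 7 + 2 = 23
W- = 1 + 4 = 5
(Check: W+ + W- = 28 should equal n(n+1)/2 = 28.)
Step 4: Test statistic W = min(W+, W-) = 5.
Step 5: No ties, so the exact null distribution over the 2^7 = 128 sign assignments gives the two-sided p-value = 0.156250.
Step 6: alpha = 0.05. fail to reject H0.

W+ = 23, W- = 5, W = min = 5, p = 0.156250, fail to reject H0.


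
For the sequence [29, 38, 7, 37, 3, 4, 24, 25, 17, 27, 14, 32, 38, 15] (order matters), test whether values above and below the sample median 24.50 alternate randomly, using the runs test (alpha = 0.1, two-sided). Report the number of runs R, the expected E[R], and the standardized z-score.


Step 1: Compute median = 24.50; label A = above, B = below.
Labels in order: AABABBBABABAAB  (n_A = 7, n_B = 7)
Step 2: Count runs R = 10.
Step 3: Under H0 (random ordering), E[R] = 2*n_A*n_B/(n_A+n_B) + 1 = 2*7*7/14 + 1 = 8.0000.
        Var[R] = 2*n_A*n_B*(2*n_A*n_B - n_A - n_B) / ((n_A+n_B)^2 * (n_A+n_B-1)) = 8232/2548 = 3.2308.
        SD[R] = 1.7974.
Step 4: Continuity-corrected z = (R - 0.5 - E[R]) / SD[R] = (10 - 0.5 - 8.0000) / 1.7974 = 0.8345.
Step 5: Two-sided p-value via normal approximation = 2*(1 - Phi(|z|)) = 0.403986.
Step 6: alpha = 0.1. fail to reject H0.

R = 10, z = 0.8345, p = 0.403986, fail to reject H0.


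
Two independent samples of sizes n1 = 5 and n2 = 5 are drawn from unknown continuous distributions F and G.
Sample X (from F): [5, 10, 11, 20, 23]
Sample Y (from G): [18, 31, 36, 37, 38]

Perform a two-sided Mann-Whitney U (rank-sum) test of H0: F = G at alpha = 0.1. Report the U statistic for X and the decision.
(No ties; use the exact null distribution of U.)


Step 1: Combine and sort all 10 observations; assign midranks.
sorted (value, group): (5,X), (10,X), (11,X), (18,Y), (20,X), (23,X), (31,Y), (36,Y), (37,Y), (38,Y)
ranks: 5->1, 10->2, 11->3, 18->4, 20->5, 23->6, 31->7, 36->8, 37->9, 38->10
Step 2: Rank sum for X: R1 = 1 + 2 + 3 + 5 + 6 = 17.
Step 3: U_X = R1 - n1(n1+1)/2 = 17 - 5*6/2 = 17 - 15 = 2.
       U_Y = n1*n2 - U_X = 25 - 2 = 23.
Step 4: No ties, so the exact null distribution of U (based on enumerating the C(10,5) = 252 equally likely rank assignments) gives the two-sided p-value.
Step 5: p-value = 0.031746; compare to alpha = 0.1. reject H0.

U_X = 2, p = 0.031746, reject H0 at alpha = 0.1.


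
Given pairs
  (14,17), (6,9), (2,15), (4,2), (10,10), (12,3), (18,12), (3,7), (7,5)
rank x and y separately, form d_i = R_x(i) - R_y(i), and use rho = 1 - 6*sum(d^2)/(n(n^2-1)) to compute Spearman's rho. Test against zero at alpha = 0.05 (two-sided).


Step 1: Rank x and y separately (midranks; no ties here).
rank(x): 14->8, 6->4, 2->1, 4->3, 10->6, 12->7, 18->9, 3->2, 7->5
rank(y): 17->9, 9->5, 15->8, 2->1, 10->6, 3->2, 12->7, 7->4, 5->3
Step 2: d_i = R_x(i) - R_y(i); compute d_i^2.
  (8-9)^2=1, (4-5)^2=1, (1-8)^2=49, (3-1)^2=4, (6-6)^2=0, (7-2)^2=25, (9-7)^2=4, (2-4)^2=4, (5-3)^2=4
sum(d^2) = 92.
Step 3: rho = 1 - 6*92 / (9*(9^2 - 1)) = 1 - 552/720 = 0.233333.
Step 4: Under H0, t = rho * sqrt((n-2)/(1-rho^2)) = 0.6349 ~ t(7).
Step 5: Two-sided p-value from the t-distribution with 7 df = 0.545699.
Step 6: alpha = 0.05. fail to reject H0.

rho = 0.2333, p = 0.545699, fail to reject H0 at alpha = 0.05.


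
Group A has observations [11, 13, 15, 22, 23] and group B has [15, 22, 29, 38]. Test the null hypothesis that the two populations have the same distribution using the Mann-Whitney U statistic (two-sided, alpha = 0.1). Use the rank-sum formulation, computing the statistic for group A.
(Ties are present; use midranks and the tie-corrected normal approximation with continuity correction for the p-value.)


Step 1: Combine and sort all 9 observations; assign midranks.
sorted (value, group): (11,X), (13,X), (15,X), (15,Y), (22,X), (22,Y), (23,X), (29,Y), (38,Y)
ranks: 11->1, 13->2, 15->3.5, 15->3.5, 22->5.5, 22->5.5, 23->7, 29->8, 38->9
Step 2: Rank sum for X: R1 = 1 + 2 + 3.5 + 5.5 + 7 = 19.
Step 3: U_X = R1 - n1(n1+1)/2 = 19 - 5*6/2 = 19 - 15 = 4.
       U_Y = n1*n2 - U_X = 20 - 4 = 16.
Step 4: Ties are present, so use the tie-corrected normal approximation (with continuity correction) for the p-value.
Step 5: p-value = 0.174277; compare to alpha = 0.1. fail to reject H0.

U_X = 4, p = 0.174277, fail to reject H0 at alpha = 0.1.


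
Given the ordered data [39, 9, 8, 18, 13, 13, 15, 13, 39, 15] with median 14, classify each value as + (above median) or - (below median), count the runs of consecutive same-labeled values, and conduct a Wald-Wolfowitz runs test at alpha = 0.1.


Step 1: Compute median = 14; label A = above, B = below.
Labels in order: ABBABBABAA  (n_A = 5, n_B = 5)
Step 2: Count runs R = 7.
Step 3: Under H0 (random ordering), E[R] = 2*n_A*n_B/(n_A+n_B) + 1 = 2*5*5/10 + 1 = 6.0000.
        Var[R] = 2*n_A*n_B*(2*n_A*n_B - n_A - n_B) / ((n_A+n_B)^2 * (n_A+n_B-1)) = 2000/900 = 2.2222.
        SD[R] = 1.4907.
Step 4: Continuity-corrected z = (R - 0.5 - E[R]) / SD[R] = (7 - 0.5 - 6.0000) / 1.4907 = 0.3354.
Step 5: Two-sided p-value via normal approximation = 2*(1 - Phi(|z|)) = 0.737316.
Step 6: alpha = 0.1. fail to reject H0.

R = 7, z = 0.3354, p = 0.737316, fail to reject H0.


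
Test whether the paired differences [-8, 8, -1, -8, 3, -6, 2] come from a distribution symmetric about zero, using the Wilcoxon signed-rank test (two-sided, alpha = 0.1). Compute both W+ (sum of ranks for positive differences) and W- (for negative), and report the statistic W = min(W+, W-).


Step 1: Drop any zero differences (none here) and take |d_i|.
|d| = [8, 8, 1, 8, 3, 6, 2]
Step 2: Midrank |d_i| (ties get averaged ranks).
ranks: |8|->6, |8|->6, |1|->1, |8|->6, |3|->3, |6|->4, |2|->2
Step 3: Attach original signs; sum ranks with positive sign and with negative sign.
W+ = 6 + 3 + 2 = 11
W- = 6 + 1 + 6 + 4 = 17
(Check: W+ + W- = 28 should equal n(n+1)/2 = 28.)
Step 4: Test statistic W = min(W+, W-) = 11.
Step 5: Ties in |d|, so use the tie-corrected normal approximation.
        E[W] = n(n+1)/4 = 7*8/4 = 14.
        Tie groups: |d|=8 (t=3); sum(t^3 - t) = 24.
        Var[W] = n(n+1)(2n+1)/24 - sum(t^3-t)/48 = 840/24 - 24/48 = 34.5.
        z = (W - E[W]) / sqrt(Var[W]) = (11 - 14) / 5.8737 = -0.5108.
        Two-sided p = 2*Phi(z) = 0.609523.
Step 6: alpha = 0.1. fail to reject H0.

W+ = 11, W- = 17, W = min = 11, p = 0.609523, fail to reject H0.


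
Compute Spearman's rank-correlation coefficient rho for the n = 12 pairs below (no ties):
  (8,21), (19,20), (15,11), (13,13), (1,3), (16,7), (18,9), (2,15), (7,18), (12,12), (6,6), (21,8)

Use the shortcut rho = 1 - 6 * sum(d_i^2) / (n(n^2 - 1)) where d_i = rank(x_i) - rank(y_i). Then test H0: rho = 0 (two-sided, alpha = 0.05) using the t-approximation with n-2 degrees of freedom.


Step 1: Rank x and y separately (midranks; no ties here).
rank(x): 8->5, 19->11, 15->8, 13->7, 1->1, 16->9, 18->10, 2->2, 7->4, 12->6, 6->3, 21->12
rank(y): 21->12, 20->11, 11->6, 13->8, 3->1, 7->3, 9->5, 15->9, 18->10, 12->7, 6->2, 8->4
Step 2: d_i = R_x(i) - R_y(i); compute d_i^2.
  (5-12)^2=49, (11-11)^2=0, (8-6)^2=4, (7-8)^2=1, (1-1)^2=0, (9-3)^2=36, (10-5)^2=25, (2-9)^2=49, (4-10)^2=36, (6-7)^2=1, (3-2)^2=1, (12-4)^2=64
sum(d^2) = 266.
Step 3: rho = 1 - 6*266 / (12*(12^2 - 1)) = 1 - 1596/1716 = 0.069930.
Step 4: Under H0, t = rho * sqrt((n-2)/(1-rho^2)) = 0.2217 ~ t(10).
Step 5: Two-sided p-value from the t-distribution with 10 df = 0.829024.
Step 6: alpha = 0.05. fail to reject H0.

rho = 0.0699, p = 0.829024, fail to reject H0 at alpha = 0.05.


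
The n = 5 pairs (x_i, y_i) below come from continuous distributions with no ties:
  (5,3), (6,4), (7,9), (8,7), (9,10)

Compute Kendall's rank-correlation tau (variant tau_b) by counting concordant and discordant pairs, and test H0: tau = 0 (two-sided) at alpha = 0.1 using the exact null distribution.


Step 1: Enumerate the 10 unordered pairs (i,j) with i<j and classify each by sign(x_j-x_i) * sign(y_j-y_i).
  (1,2):dx=+1,dy=+1->C; (1,3):dx=+2,dy=+6->C; (1,4):dx=+3,dy=+4->C; (1,5):dx=+4,dy=+7->C
  (2,3):dx=+1,dy=+5->C; (2,4):dx=+2,dy=+3->C; (2,5):dx=+3,dy=+6->C; (3,4):dx=+1,dy=-2->D
  (3,5):dx=+2,dy=+1->C; (4,5):dx=+1,dy=+3->C
Step 2: C = 9, D = 1, total pairs = 10.
Step 3: tau = (C - D)/(n(n-1)/2) = (9 - 1)/10 = 0.800000.
Step 4: Exact two-sided p-value (enumerate n! = 120 permutations of y under H0): p = 0.083333.
Step 5: alpha = 0.1. reject H0.

tau_b = 0.8000 (C=9, D=1), p = 0.083333, reject H0.


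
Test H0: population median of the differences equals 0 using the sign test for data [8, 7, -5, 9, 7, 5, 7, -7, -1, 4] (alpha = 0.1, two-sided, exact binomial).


Step 1: Discard zero differences. Original n = 10; n_eff = number of nonzero differences = 10.
Nonzero differences (with sign): +8, +7, -5, +9, +7, +5, +7, -7, -1, +4
Step 2: Count signs: positive = 7, negative = 3.
Step 3: Under H0: P(positive) = 0.5, so the number of positives S ~ Bin(10, 0.5).
Step 4: Two-sided exact p-value = sum of Bin(10,0.5) probabilities at or below the observed probability = 0.343750.
Step 5: alpha = 0.1. fail to reject H0.

n_eff = 10, pos = 7, neg = 3, p = 0.343750, fail to reject H0.


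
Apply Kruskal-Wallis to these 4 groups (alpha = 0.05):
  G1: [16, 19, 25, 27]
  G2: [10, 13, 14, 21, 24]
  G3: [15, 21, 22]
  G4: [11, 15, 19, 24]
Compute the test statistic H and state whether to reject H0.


Step 1: Combine all N = 16 observations and assign midranks.
sorted (value, group, rank): (10,G2,1), (11,G4,2), (13,G2,3), (14,G2,4), (15,G3,5.5), (15,G4,5.5), (16,G1,7), (19,G1,8.5), (19,G4,8.5), (21,G2,10.5), (21,G3,10.5), (22,G3,12), (24,G2,13.5), (24,G4,13.5), (25,G1,15), (27,G1,16)
Step 2: Sum ranks within each group.
R_1 = 46.5 (n_1 = 4)
R_2 = 32 (n_2 = 5)
R_3 = 28 (n_3 = 3)
R_4 = 29.5 (n_4 = 4)
Step 3: H = 12/(N(N+1)) * sum(R_i^2/n_i) - 3(N+1)
     = 12/(16*17) * (46.5^2/4 + 32^2/5 + 28^2/3 + 29.5^2/4) - 3*17
     = 0.044118 * 1224.26 - 51
     = 3.011397.
Step 4: Ties present; correction factor C = 1 - 24/(16^3 - 16) = 0.994118. Corrected H = 3.011397 / 0.994118 = 3.029216.
Step 5: Under H0, H ~ chi^2(3); p-value = 0.387143.
Step 6: alpha = 0.05. fail to reject H0.

H = 3.0292, df = 3, p = 0.387143, fail to reject H0.


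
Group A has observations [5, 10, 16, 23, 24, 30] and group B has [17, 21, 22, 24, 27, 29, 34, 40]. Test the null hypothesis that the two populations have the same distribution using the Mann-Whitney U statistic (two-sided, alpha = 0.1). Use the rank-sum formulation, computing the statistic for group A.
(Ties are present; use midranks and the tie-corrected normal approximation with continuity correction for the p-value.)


Step 1: Combine and sort all 14 observations; assign midranks.
sorted (value, group): (5,X), (10,X), (16,X), (17,Y), (21,Y), (22,Y), (23,X), (24,X), (24,Y), (27,Y), (29,Y), (30,X), (34,Y), (40,Y)
ranks: 5->1, 10->2, 16->3, 17->4, 21->5, 22->6, 23->7, 24->8.5, 24->8.5, 27->10, 29->11, 30->12, 34->13, 40->14
Step 2: Rank sum for X: R1 = 1 + 2 + 3 + 7 + 8.5 + 12 = 33.5.
Step 3: U_X = R1 - n1(n1+1)/2 = 33.5 - 6*7/2 = 33.5 - 21 = 12.5.
       U_Y = n1*n2 - U_X = 48 - 12.5 = 35.5.
Step 4: Ties are present, so use the tie-corrected normal approximation (with continuity correction) for the p-value.
Step 5: p-value = 0.155126; compare to alpha = 0.1. fail to reject H0.

U_X = 12.5, p = 0.155126, fail to reject H0 at alpha = 0.1.


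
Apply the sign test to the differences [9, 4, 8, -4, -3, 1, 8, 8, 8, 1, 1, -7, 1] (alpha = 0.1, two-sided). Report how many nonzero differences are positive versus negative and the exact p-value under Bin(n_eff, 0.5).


Step 1: Discard zero differences. Original n = 13; n_eff = number of nonzero differences = 13.
Nonzero differences (with sign): +9, +4, +8, -4, -3, +1, +8, +8, +8, +1, +1, -7, +1
Step 2: Count signs: positive = 10, negative = 3.
Step 3: Under H0: P(positive) = 0.5, so the number of positives S ~ Bin(13, 0.5).
Step 4: Two-sided exact p-value = sum of Bin(13,0.5) probabilities at or below the observed probability = 0.092285.
Step 5: alpha = 0.1. reject H0.

n_eff = 13, pos = 10, neg = 3, p = 0.092285, reject H0.


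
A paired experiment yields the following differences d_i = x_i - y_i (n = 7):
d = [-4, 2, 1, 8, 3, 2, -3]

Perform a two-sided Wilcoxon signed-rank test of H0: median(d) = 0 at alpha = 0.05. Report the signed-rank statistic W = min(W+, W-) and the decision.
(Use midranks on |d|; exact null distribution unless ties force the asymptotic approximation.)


Step 1: Drop any zero differences (none here) and take |d_i|.
|d| = [4, 2, 1, 8, 3, 2, 3]
Step 2: Midrank |d_i| (ties get averaged ranks).
ranks: |4|->6, |2|->2.5, |1|->1, |8|->7, |3|->4.5, |2|->2.5, |3|->4.5
Step 3: Attach original signs; sum ranks with positive sign and with negative sign.
W+ = 2.5 + 1 + 7 + 4.5 + 2.5 = 17.5
W- = 6 + 4.5 = 10.5
(Check: W+ + W- = 28 should equal n(n+1)/2 = 28.)
Step 4: Test statistic W = min(W+, W-) = 10.5.
Step 5: Ties in |d|, so use the tie-corrected normal approximation.
        E[W] = n(n+1)/4 = 7*8/4 = 14.
        Tie groups: |d|=2 (t=2), |d|=3 (t=2); sum(t^3 - t) = 12.
        Var[W] = n(n+1)(2n+1)/24 - sum(t^3-t)/48 = 840/24 - 12/48 = 34.75.
        z = (W - E[W]) / sqrt(Var[W]) = (10.5 - 14) / 5.8949 = -0.5937.
        Two-sided p = 2*Phi(z) = 0.552691.
Step 6: alpha = 0.05. fail to reject H0.

W+ = 17.5, W- = 10.5, W = min = 10.5, p = 0.552691, fail to reject H0.


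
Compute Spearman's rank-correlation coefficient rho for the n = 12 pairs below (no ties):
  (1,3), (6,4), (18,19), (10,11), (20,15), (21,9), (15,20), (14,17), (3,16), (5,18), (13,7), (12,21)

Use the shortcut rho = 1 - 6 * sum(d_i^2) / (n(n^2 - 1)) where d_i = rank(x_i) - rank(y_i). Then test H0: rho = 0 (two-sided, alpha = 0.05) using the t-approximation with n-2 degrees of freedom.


Step 1: Rank x and y separately (midranks; no ties here).
rank(x): 1->1, 6->4, 18->10, 10->5, 20->11, 21->12, 15->9, 14->8, 3->2, 5->3, 13->7, 12->6
rank(y): 3->1, 4->2, 19->10, 11->5, 15->6, 9->4, 20->11, 17->8, 16->7, 18->9, 7->3, 21->12
Step 2: d_i = R_x(i) - R_y(i); compute d_i^2.
  (1-1)^2=0, (4-2)^2=4, (10-10)^2=0, (5-5)^2=0, (11-6)^2=25, (12-4)^2=64, (9-11)^2=4, (8-8)^2=0, (2-7)^2=25, (3-9)^2=36, (7-3)^2=16, (6-12)^2=36
sum(d^2) = 210.
Step 3: rho = 1 - 6*210 / (12*(12^2 - 1)) = 1 - 1260/1716 = 0.265734.
Step 4: Under H0, t = rho * sqrt((n-2)/(1-rho^2)) = 0.8717 ~ t(10).
Step 5: Two-sided p-value from the t-distribution with 10 df = 0.403833.
Step 6: alpha = 0.05. fail to reject H0.

rho = 0.2657, p = 0.403833, fail to reject H0 at alpha = 0.05.


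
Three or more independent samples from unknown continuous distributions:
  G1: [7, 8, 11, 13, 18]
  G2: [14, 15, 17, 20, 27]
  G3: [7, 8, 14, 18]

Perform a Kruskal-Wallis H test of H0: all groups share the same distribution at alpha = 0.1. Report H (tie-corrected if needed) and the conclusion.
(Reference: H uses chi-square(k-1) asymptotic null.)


Step 1: Combine all N = 14 observations and assign midranks.
sorted (value, group, rank): (7,G1,1.5), (7,G3,1.5), (8,G1,3.5), (8,G3,3.5), (11,G1,5), (13,G1,6), (14,G2,7.5), (14,G3,7.5), (15,G2,9), (17,G2,10), (18,G1,11.5), (18,G3,11.5), (20,G2,13), (27,G2,14)
Step 2: Sum ranks within each group.
R_1 = 27.5 (n_1 = 5)
R_2 = 53.5 (n_2 = 5)
R_3 = 24 (n_3 = 4)
Step 3: H = 12/(N(N+1)) * sum(R_i^2/n_i) - 3(N+1)
     = 12/(14*15) * (27.5^2/5 + 53.5^2/5 + 24^2/4) - 3*15
     = 0.057143 * 867.7 - 45
     = 4.582857.
Step 4: Ties present; correction factor C = 1 - 24/(14^3 - 14) = 0.991209. Corrected H = 4.582857 / 0.991209 = 4.623503.
Step 5: Under H0, H ~ chi^2(2); p-value = 0.099088.
Step 6: alpha = 0.1. reject H0.

H = 4.6235, df = 2, p = 0.099088, reject H0.


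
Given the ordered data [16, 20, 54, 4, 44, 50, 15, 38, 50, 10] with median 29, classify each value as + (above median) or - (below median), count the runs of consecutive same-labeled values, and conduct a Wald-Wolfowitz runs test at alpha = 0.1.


Step 1: Compute median = 29; label A = above, B = below.
Labels in order: BBABAABAAB  (n_A = 5, n_B = 5)
Step 2: Count runs R = 7.
Step 3: Under H0 (random ordering), E[R] = 2*n_A*n_B/(n_A+n_B) + 1 = 2*5*5/10 + 1 = 6.0000.
        Var[R] = 2*n_A*n_B*(2*n_A*n_B - n_A - n_B) / ((n_A+n_B)^2 * (n_A+n_B-1)) = 2000/900 = 2.2222.
        SD[R] = 1.4907.
Step 4: Continuity-corrected z = (R - 0.5 - E[R]) / SD[R] = (7 - 0.5 - 6.0000) / 1.4907 = 0.3354.
Step 5: Two-sided p-value via normal approximation = 2*(1 - Phi(|z|)) = 0.737316.
Step 6: alpha = 0.1. fail to reject H0.

R = 7, z = 0.3354, p = 0.737316, fail to reject H0.


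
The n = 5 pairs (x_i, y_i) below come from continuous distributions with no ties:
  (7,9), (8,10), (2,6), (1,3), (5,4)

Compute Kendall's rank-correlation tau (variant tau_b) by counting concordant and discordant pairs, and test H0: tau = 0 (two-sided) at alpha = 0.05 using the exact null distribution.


Step 1: Enumerate the 10 unordered pairs (i,j) with i<j and classify each by sign(x_j-x_i) * sign(y_j-y_i).
  (1,2):dx=+1,dy=+1->C; (1,3):dx=-5,dy=-3->C; (1,4):dx=-6,dy=-6->C; (1,5):dx=-2,dy=-5->C
  (2,3):dx=-6,dy=-4->C; (2,4):dx=-7,dy=-7->C; (2,5):dx=-3,dy=-6->C; (3,4):dx=-1,dy=-3->C
  (3,5):dx=+3,dy=-2->D; (4,5):dx=+4,dy=+1->C
Step 2: C = 9, D = 1, total pairs = 10.
Step 3: tau = (C - D)/(n(n-1)/2) = (9 - 1)/10 = 0.800000.
Step 4: Exact two-sided p-value (enumerate n! = 120 permutations of y under H0): p = 0.083333.
Step 5: alpha = 0.05. fail to reject H0.

tau_b = 0.8000 (C=9, D=1), p = 0.083333, fail to reject H0.


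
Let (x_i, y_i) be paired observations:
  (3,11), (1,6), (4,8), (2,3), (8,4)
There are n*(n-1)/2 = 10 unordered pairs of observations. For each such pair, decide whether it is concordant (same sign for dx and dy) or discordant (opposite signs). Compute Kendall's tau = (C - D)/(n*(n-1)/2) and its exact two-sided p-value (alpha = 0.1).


Step 1: Enumerate the 10 unordered pairs (i,j) with i<j and classify each by sign(x_j-x_i) * sign(y_j-y_i).
  (1,2):dx=-2,dy=-5->C; (1,3):dx=+1,dy=-3->D; (1,4):dx=-1,dy=-8->C; (1,5):dx=+5,dy=-7->D
  (2,3):dx=+3,dy=+2->C; (2,4):dx=+1,dy=-3->D; (2,5):dx=+7,dy=-2->D; (3,4):dx=-2,dy=-5->C
  (3,5):dx=+4,dy=-4->D; (4,5):dx=+6,dy=+1->C
Step 2: C = 5, D = 5, total pairs = 10.
Step 3: tau = (C - D)/(n(n-1)/2) = (5 - 5)/10 = 0.000000.
Step 4: Exact two-sided p-value (enumerate n! = 120 permutations of y under H0): p = 1.000000.
Step 5: alpha = 0.1. fail to reject H0.

tau_b = 0.0000 (C=5, D=5), p = 1.000000, fail to reject H0.


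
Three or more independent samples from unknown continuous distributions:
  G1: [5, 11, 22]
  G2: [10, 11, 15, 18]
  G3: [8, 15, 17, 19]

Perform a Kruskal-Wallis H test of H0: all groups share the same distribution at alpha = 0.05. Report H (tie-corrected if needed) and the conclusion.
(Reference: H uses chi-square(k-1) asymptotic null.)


Step 1: Combine all N = 11 observations and assign midranks.
sorted (value, group, rank): (5,G1,1), (8,G3,2), (10,G2,3), (11,G1,4.5), (11,G2,4.5), (15,G2,6.5), (15,G3,6.5), (17,G3,8), (18,G2,9), (19,G3,10), (22,G1,11)
Step 2: Sum ranks within each group.
R_1 = 16.5 (n_1 = 3)
R_2 = 23 (n_2 = 4)
R_3 = 26.5 (n_3 = 4)
Step 3: H = 12/(N(N+1)) * sum(R_i^2/n_i) - 3(N+1)
     = 12/(11*12) * (16.5^2/3 + 23^2/4 + 26.5^2/4) - 3*12
     = 0.090909 * 398.562 - 36
     = 0.232955.
Step 4: Ties present; correction factor C = 1 - 12/(11^3 - 11) = 0.990909. Corrected H = 0.232955 / 0.990909 = 0.235092.
Step 5: Under H0, H ~ chi^2(2); p-value = 0.889100.
Step 6: alpha = 0.05. fail to reject H0.

H = 0.2351, df = 2, p = 0.889100, fail to reject H0.


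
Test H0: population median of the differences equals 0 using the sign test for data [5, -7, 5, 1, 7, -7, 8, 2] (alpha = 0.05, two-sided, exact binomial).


Step 1: Discard zero differences. Original n = 8; n_eff = number of nonzero differences = 8.
Nonzero differences (with sign): +5, -7, +5, +1, +7, -7, +8, +2
Step 2: Count signs: positive = 6, negative = 2.
Step 3: Under H0: P(positive) = 0.5, so the number of positives S ~ Bin(8, 0.5).
Step 4: Two-sided exact p-value = sum of Bin(8,0.5) probabilities at or below the observed probability = 0.289062.
Step 5: alpha = 0.05. fail to reject H0.

n_eff = 8, pos = 6, neg = 2, p = 0.289062, fail to reject H0.


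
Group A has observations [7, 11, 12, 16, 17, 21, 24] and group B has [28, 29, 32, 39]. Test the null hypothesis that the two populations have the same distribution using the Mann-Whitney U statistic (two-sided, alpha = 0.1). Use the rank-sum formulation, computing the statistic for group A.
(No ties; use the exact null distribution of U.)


Step 1: Combine and sort all 11 observations; assign midranks.
sorted (value, group): (7,X), (11,X), (12,X), (16,X), (17,X), (21,X), (24,X), (28,Y), (29,Y), (32,Y), (39,Y)
ranks: 7->1, 11->2, 12->3, 16->4, 17->5, 21->6, 24->7, 28->8, 29->9, 32->10, 39->11
Step 2: Rank sum for X: R1 = 1 + 2 + 3 + 4 + 5 + 6 + 7 = 28.
Step 3: U_X = R1 - n1(n1+1)/2 = 28 - 7*8/2 = 28 - 28 = 0.
       U_Y = n1*n2 - U_X = 28 - 0 = 28.
Step 4: No ties, so the exact null distribution of U (based on enumerating the C(11,7) = 330 equally likely rank assignments) gives the two-sided p-value.
Step 5: p-value = 0.006061; compare to alpha = 0.1. reject H0.

U_X = 0, p = 0.006061, reject H0 at alpha = 0.1.


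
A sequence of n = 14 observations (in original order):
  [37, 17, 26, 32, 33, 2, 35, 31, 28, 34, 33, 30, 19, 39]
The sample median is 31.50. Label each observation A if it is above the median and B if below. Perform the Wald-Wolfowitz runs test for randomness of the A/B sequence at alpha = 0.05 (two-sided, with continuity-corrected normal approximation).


Step 1: Compute median = 31.50; label A = above, B = below.
Labels in order: ABBAABABBAABBA  (n_A = 7, n_B = 7)
Step 2: Count runs R = 9.
Step 3: Under H0 (random ordering), E[R] = 2*n_A*n_B/(n_A+n_B) + 1 = 2*7*7/14 + 1 = 8.0000.
        Var[R] = 2*n_A*n_B*(2*n_A*n_B - n_A - n_B) / ((n_A+n_B)^2 * (n_A+n_B-1)) = 8232/2548 = 3.2308.
        SD[R] = 1.7974.
Step 4: Continuity-corrected z = (R - 0.5 - E[R]) / SD[R] = (9 - 0.5 - 8.0000) / 1.7974 = 0.2782.
Step 5: Two-sided p-value via normal approximation = 2*(1 - Phi(|z|)) = 0.780879.
Step 6: alpha = 0.05. fail to reject H0.

R = 9, z = 0.2782, p = 0.780879, fail to reject H0.


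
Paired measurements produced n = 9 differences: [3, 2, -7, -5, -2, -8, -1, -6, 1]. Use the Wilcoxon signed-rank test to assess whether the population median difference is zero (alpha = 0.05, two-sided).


Step 1: Drop any zero differences (none here) and take |d_i|.
|d| = [3, 2, 7, 5, 2, 8, 1, 6, 1]
Step 2: Midrank |d_i| (ties get averaged ranks).
ranks: |3|->5, |2|->3.5, |7|->8, |5|->6, |2|->3.5, |8|->9, |1|->1.5, |6|->7, |1|->1.5
Step 3: Attach original signs; sum ranks with positive sign and with negative sign.
W+ = 5 + 3.5 + 1.5 = 10
W- = 8 + 6 + 3.5 + 9 + 1.5 + 7 = 35
(Check: W+ + W- = 45 should equal n(n+1)/2 = 45.)
Step 4: Test statistic W = min(W+, W-) = 10.
Step 5: Ties in |d|, so use the tie-corrected normal approximation.
        E[W] = n(n+1)/4 = 9*10/4 = 22.5.
        Tie groups: |d|=1 (t=2), |d|=2 (t=2); sum(t^3 - t) = 12.
        Var[W] = n(n+1)(2n+1)/24 - sum(t^3-t)/48 = 1710/24 - 12/48 = 71.
        z = (W - E[W]) / sqrt(Var[W]) = (10 - 22.5) / 8.4261 = -1.4835.
        Two-sided p = 2*Phi(z) = 0.137948.
Step 6: alpha = 0.05. fail to reject H0.

W+ = 10, W- = 35, W = min = 10, p = 0.137948, fail to reject H0.


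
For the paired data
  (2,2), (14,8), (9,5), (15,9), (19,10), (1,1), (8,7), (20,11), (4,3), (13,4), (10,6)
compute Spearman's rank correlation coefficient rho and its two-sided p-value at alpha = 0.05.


Step 1: Rank x and y separately (midranks; no ties here).
rank(x): 2->2, 14->8, 9->5, 15->9, 19->10, 1->1, 8->4, 20->11, 4->3, 13->7, 10->6
rank(y): 2->2, 8->8, 5->5, 9->9, 10->10, 1->1, 7->7, 11->11, 3->3, 4->4, 6->6
Step 2: d_i = R_x(i) - R_y(i); compute d_i^2.
  (2-2)^2=0, (8-8)^2=0, (5-5)^2=0, (9-9)^2=0, (10-10)^2=0, (1-1)^2=0, (4-7)^2=9, (11-11)^2=0, (3-3)^2=0, (7-4)^2=9, (6-6)^2=0
sum(d^2) = 18.
Step 3: rho = 1 - 6*18 / (11*(11^2 - 1)) = 1 - 108/1320 = 0.918182.
Step 4: Under H0, t = rho * sqrt((n-2)/(1-rho^2)) = 6.9531 ~ t(9).
Step 5: Two-sided p-value from the t-distribution with 9 df = 0.000067.
Step 6: alpha = 0.05. reject H0.

rho = 0.9182, p = 0.000067, reject H0 at alpha = 0.05.


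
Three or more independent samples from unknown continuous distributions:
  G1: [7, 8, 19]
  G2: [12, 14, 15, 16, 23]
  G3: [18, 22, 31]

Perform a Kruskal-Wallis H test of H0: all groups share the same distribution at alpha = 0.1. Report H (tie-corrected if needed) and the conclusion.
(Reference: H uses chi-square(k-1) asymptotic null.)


Step 1: Combine all N = 11 observations and assign midranks.
sorted (value, group, rank): (7,G1,1), (8,G1,2), (12,G2,3), (14,G2,4), (15,G2,5), (16,G2,6), (18,G3,7), (19,G1,8), (22,G3,9), (23,G2,10), (31,G3,11)
Step 2: Sum ranks within each group.
R_1 = 11 (n_1 = 3)
R_2 = 28 (n_2 = 5)
R_3 = 27 (n_3 = 3)
Step 3: H = 12/(N(N+1)) * sum(R_i^2/n_i) - 3(N+1)
     = 12/(11*12) * (11^2/3 + 28^2/5 + 27^2/3) - 3*12
     = 0.090909 * 440.133 - 36
     = 4.012121.
Step 4: No ties, so H is used without correction.
Step 5: Under H0, H ~ chi^2(2); p-value = 0.134518.
Step 6: alpha = 0.1. fail to reject H0.

H = 4.0121, df = 2, p = 0.134518, fail to reject H0.


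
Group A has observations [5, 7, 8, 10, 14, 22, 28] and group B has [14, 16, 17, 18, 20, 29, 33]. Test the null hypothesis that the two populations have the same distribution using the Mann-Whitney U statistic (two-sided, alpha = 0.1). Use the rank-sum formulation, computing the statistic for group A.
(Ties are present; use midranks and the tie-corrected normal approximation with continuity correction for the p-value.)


Step 1: Combine and sort all 14 observations; assign midranks.
sorted (value, group): (5,X), (7,X), (8,X), (10,X), (14,X), (14,Y), (16,Y), (17,Y), (18,Y), (20,Y), (22,X), (28,X), (29,Y), (33,Y)
ranks: 5->1, 7->2, 8->3, 10->4, 14->5.5, 14->5.5, 16->7, 17->8, 18->9, 20->10, 22->11, 28->12, 29->13, 33->14
Step 2: Rank sum for X: R1 = 1 + 2 + 3 + 4 + 5.5 + 11 + 12 = 38.5.
Step 3: U_X = R1 - n1(n1+1)/2 = 38.5 - 7*8/2 = 38.5 - 28 = 10.5.
       U_Y = n1*n2 - U_X = 49 - 10.5 = 38.5.
Step 4: Ties are present, so use the tie-corrected normal approximation (with continuity correction) for the p-value.
Step 5: p-value = 0.084192; compare to alpha = 0.1. reject H0.

U_X = 10.5, p = 0.084192, reject H0 at alpha = 0.1.


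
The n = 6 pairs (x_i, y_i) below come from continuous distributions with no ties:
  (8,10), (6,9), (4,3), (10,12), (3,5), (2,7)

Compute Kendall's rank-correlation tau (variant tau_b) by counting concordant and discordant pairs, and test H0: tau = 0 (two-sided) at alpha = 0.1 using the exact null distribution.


Step 1: Enumerate the 15 unordered pairs (i,j) with i<j and classify each by sign(x_j-x_i) * sign(y_j-y_i).
  (1,2):dx=-2,dy=-1->C; (1,3):dx=-4,dy=-7->C; (1,4):dx=+2,dy=+2->C; (1,5):dx=-5,dy=-5->C
  (1,6):dx=-6,dy=-3->C; (2,3):dx=-2,dy=-6->C; (2,4):dx=+4,dy=+3->C; (2,5):dx=-3,dy=-4->C
  (2,6):dx=-4,dy=-2->C; (3,4):dx=+6,dy=+9->C; (3,5):dx=-1,dy=+2->D; (3,6):dx=-2,dy=+4->D
  (4,5):dx=-7,dy=-7->C; (4,6):dx=-8,dy=-5->C; (5,6):dx=-1,dy=+2->D
Step 2: C = 12, D = 3, total pairs = 15.
Step 3: tau = (C - D)/(n(n-1)/2) = (12 - 3)/15 = 0.600000.
Step 4: Exact two-sided p-value (enumerate n! = 720 permutations of y under H0): p = 0.136111.
Step 5: alpha = 0.1. fail to reject H0.

tau_b = 0.6000 (C=12, D=3), p = 0.136111, fail to reject H0.


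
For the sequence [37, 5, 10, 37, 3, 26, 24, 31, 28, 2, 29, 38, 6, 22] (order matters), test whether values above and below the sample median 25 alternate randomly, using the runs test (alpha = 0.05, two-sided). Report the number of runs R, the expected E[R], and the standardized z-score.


Step 1: Compute median = 25; label A = above, B = below.
Labels in order: ABBABABAABAABB  (n_A = 7, n_B = 7)
Step 2: Count runs R = 10.
Step 3: Under H0 (random ordering), E[R] = 2*n_A*n_B/(n_A+n_B) + 1 = 2*7*7/14 + 1 = 8.0000.
        Var[R] = 2*n_A*n_B*(2*n_A*n_B - n_A - n_B) / ((n_A+n_B)^2 * (n_A+n_B-1)) = 8232/2548 = 3.2308.
        SD[R] = 1.7974.
Step 4: Continuity-corrected z = (R - 0.5 - E[R]) / SD[R] = (10 - 0.5 - 8.0000) / 1.7974 = 0.8345.
Step 5: Two-sided p-value via normal approximation = 2*(1 - Phi(|z|)) = 0.403986.
Step 6: alpha = 0.05. fail to reject H0.

R = 10, z = 0.8345, p = 0.403986, fail to reject H0.


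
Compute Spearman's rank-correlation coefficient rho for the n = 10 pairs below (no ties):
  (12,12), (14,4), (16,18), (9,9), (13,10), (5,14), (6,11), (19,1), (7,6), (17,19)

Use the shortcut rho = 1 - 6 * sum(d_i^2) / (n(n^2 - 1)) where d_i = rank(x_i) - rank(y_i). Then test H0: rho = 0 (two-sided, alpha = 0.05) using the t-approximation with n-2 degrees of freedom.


Step 1: Rank x and y separately (midranks; no ties here).
rank(x): 12->5, 14->7, 16->8, 9->4, 13->6, 5->1, 6->2, 19->10, 7->3, 17->9
rank(y): 12->7, 4->2, 18->9, 9->4, 10->5, 14->8, 11->6, 1->1, 6->3, 19->10
Step 2: d_i = R_x(i) - R_y(i); compute d_i^2.
  (5-7)^2=4, (7-2)^2=25, (8-9)^2=1, (4-4)^2=0, (6-5)^2=1, (1-8)^2=49, (2-6)^2=16, (10-1)^2=81, (3-3)^2=0, (9-10)^2=1
sum(d^2) = 178.
Step 3: rho = 1 - 6*178 / (10*(10^2 - 1)) = 1 - 1068/990 = -0.078788.
Step 4: Under H0, t = rho * sqrt((n-2)/(1-rho^2)) = -0.2235 ~ t(8).
Step 5: Two-sided p-value from the t-distribution with 8 df = 0.828717.
Step 6: alpha = 0.05. fail to reject H0.

rho = -0.0788, p = 0.828717, fail to reject H0 at alpha = 0.05.


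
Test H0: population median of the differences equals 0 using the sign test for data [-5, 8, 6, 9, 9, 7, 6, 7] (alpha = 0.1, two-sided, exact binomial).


Step 1: Discard zero differences. Original n = 8; n_eff = number of nonzero differences = 8.
Nonzero differences (with sign): -5, +8, +6, +9, +9, +7, +6, +7
Step 2: Count signs: positive = 7, negative = 1.
Step 3: Under H0: P(positive) = 0.5, so the number of positives S ~ Bin(8, 0.5).
Step 4: Two-sided exact p-value = sum of Bin(8,0.5) probabilities at or below the observed probability = 0.070312.
Step 5: alpha = 0.1. reject H0.

n_eff = 8, pos = 7, neg = 1, p = 0.070312, reject H0.


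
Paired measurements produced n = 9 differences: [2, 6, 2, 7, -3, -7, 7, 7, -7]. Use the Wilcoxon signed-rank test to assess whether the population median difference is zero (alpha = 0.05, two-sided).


Step 1: Drop any zero differences (none here) and take |d_i|.
|d| = [2, 6, 2, 7, 3, 7, 7, 7, 7]
Step 2: Midrank |d_i| (ties get averaged ranks).
ranks: |2|->1.5, |6|->4, |2|->1.5, |7|->7, |3|->3, |7|->7, |7|->7, |7|->7, |7|->7
Step 3: Attach original signs; sum ranks with positive sign and with negative sign.
W+ = 1.5 + 4 + 1.5 + 7 + 7 + 7 = 28
W- = 3 + 7 + 7 = 17
(Check: W+ + W- = 45 should equal n(n+1)/2 = 45.)
Step 4: Test statistic W = min(W+, W-) = 17.
Step 5: Ties in |d|, so use the tie-corrected normal approximation.
        E[W] = n(n+1)/4 = 9*10/4 = 22.5.
        Tie groups: |d|=2 (t=2), |d|=7 (t=5); sum(t^3 - t) = 126.
        Var[W] = n(n+1)(2n+1)/24 - sum(t^3-t)/48 = 1710/24 - 126/48 = 68.625.
        z = (W - E[W]) / sqrt(Var[W]) = (17 - 22.5) / 8.2840 = -0.6639.
        Two-sided p = 2*Phi(z) = 0.506736.
Step 6: alpha = 0.05. fail to reject H0.

W+ = 28, W- = 17, W = min = 17, p = 0.506736, fail to reject H0.


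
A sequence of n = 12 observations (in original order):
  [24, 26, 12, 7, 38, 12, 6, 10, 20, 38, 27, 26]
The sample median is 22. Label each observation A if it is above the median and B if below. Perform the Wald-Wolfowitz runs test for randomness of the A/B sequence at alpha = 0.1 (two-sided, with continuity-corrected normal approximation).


Step 1: Compute median = 22; label A = above, B = below.
Labels in order: AABBABBBBAAA  (n_A = 6, n_B = 6)
Step 2: Count runs R = 5.
Step 3: Under H0 (random ordering), E[R] = 2*n_A*n_B/(n_A+n_B) + 1 = 2*6*6/12 + 1 = 7.0000.
        Var[R] = 2*n_A*n_B*(2*n_A*n_B - n_A - n_B) / ((n_A+n_B)^2 * (n_A+n_B-1)) = 4320/1584 = 2.7273.
        SD[R] = 1.6514.
Step 4: Continuity-corrected z = (R + 0.5 - E[R]) / SD[R] = (5 + 0.5 - 7.0000) / 1.6514 = -0.9083.
Step 5: Two-sided p-value via normal approximation = 2*(1 - Phi(|z|)) = 0.363722.
Step 6: alpha = 0.1. fail to reject H0.

R = 5, z = -0.9083, p = 0.363722, fail to reject H0.


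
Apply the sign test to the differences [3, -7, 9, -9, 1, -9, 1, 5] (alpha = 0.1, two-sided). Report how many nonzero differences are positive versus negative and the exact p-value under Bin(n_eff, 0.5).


Step 1: Discard zero differences. Original n = 8; n_eff = number of nonzero differences = 8.
Nonzero differences (with sign): +3, -7, +9, -9, +1, -9, +1, +5
Step 2: Count signs: positive = 5, negative = 3.
Step 3: Under H0: P(positive) = 0.5, so the number of positives S ~ Bin(8, 0.5).
Step 4: Two-sided exact p-value = sum of Bin(8,0.5) probabilities at or below the observed probability = 0.726562.
Step 5: alpha = 0.1. fail to reject H0.

n_eff = 8, pos = 5, neg = 3, p = 0.726562, fail to reject H0.


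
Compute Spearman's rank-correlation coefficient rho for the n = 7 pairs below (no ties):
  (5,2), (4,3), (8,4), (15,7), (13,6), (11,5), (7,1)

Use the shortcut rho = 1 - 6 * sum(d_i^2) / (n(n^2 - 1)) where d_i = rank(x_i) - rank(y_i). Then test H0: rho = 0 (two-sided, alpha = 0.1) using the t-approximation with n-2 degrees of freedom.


Step 1: Rank x and y separately (midranks; no ties here).
rank(x): 5->2, 4->1, 8->4, 15->7, 13->6, 11->5, 7->3
rank(y): 2->2, 3->3, 4->4, 7->7, 6->6, 5->5, 1->1
Step 2: d_i = R_x(i) - R_y(i); compute d_i^2.
  (2-2)^2=0, (1-3)^2=4, (4-4)^2=0, (7-7)^2=0, (6-6)^2=0, (5-5)^2=0, (3-1)^2=4
sum(d^2) = 8.
Step 3: rho = 1 - 6*8 / (7*(7^2 - 1)) = 1 - 48/336 = 0.857143.
Step 4: Under H0, t = rho * sqrt((n-2)/(1-rho^2)) = 3.7210 ~ t(5).
Step 5: Two-sided p-value from the t-distribution with 5 df = 0.013697.
Step 6: alpha = 0.1. reject H0.

rho = 0.8571, p = 0.013697, reject H0 at alpha = 0.1.


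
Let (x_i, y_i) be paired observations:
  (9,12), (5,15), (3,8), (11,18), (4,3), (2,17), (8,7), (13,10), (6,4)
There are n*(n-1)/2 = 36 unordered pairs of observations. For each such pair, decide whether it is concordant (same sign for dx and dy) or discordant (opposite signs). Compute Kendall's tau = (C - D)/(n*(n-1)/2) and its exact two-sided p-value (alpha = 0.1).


Step 1: Enumerate the 36 unordered pairs (i,j) with i<j and classify each by sign(x_j-x_i) * sign(y_j-y_i).
  (1,2):dx=-4,dy=+3->D; (1,3):dx=-6,dy=-4->C; (1,4):dx=+2,dy=+6->C; (1,5):dx=-5,dy=-9->C
  (1,6):dx=-7,dy=+5->D; (1,7):dx=-1,dy=-5->C; (1,8):dx=+4,dy=-2->D; (1,9):dx=-3,dy=-8->C
  (2,3):dx=-2,dy=-7->C; (2,4):dx=+6,dy=+3->C; (2,5):dx=-1,dy=-12->C; (2,6):dx=-3,dy=+2->D
  (2,7):dx=+3,dy=-8->D; (2,8):dx=+8,dy=-5->D; (2,9):dx=+1,dy=-11->D; (3,4):dx=+8,dy=+10->C
  (3,5):dx=+1,dy=-5->D; (3,6):dx=-1,dy=+9->D; (3,7):dx=+5,dy=-1->D; (3,8):dx=+10,dy=+2->C
  (3,9):dx=+3,dy=-4->D; (4,5):dx=-7,dy=-15->C; (4,6):dx=-9,dy=-1->C; (4,7):dx=-3,dy=-11->C
  (4,8):dx=+2,dy=-8->D; (4,9):dx=-5,dy=-14->C; (5,6):dx=-2,dy=+14->D; (5,7):dx=+4,dy=+4->C
  (5,8):dx=+9,dy=+7->C; (5,9):dx=+2,dy=+1->C; (6,7):dx=+6,dy=-10->D; (6,8):dx=+11,dy=-7->D
  (6,9):dx=+4,dy=-13->D; (7,8):dx=+5,dy=+3->C; (7,9):dx=-2,dy=-3->C; (8,9):dx=-7,dy=-6->C
Step 2: C = 20, D = 16, total pairs = 36.
Step 3: tau = (C - D)/(n(n-1)/2) = (20 - 16)/36 = 0.111111.
Step 4: Exact two-sided p-value (enumerate n! = 362880 permutations of y under H0): p = 0.761414.
Step 5: alpha = 0.1. fail to reject H0.

tau_b = 0.1111 (C=20, D=16), p = 0.761414, fail to reject H0.
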